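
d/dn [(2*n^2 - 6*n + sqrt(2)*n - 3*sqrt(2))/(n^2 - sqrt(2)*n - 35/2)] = 2*(-6*sqrt(2)*n^2 + 12*n^2 - 140*n + 12*sqrt(2)*n - 35*sqrt(2) + 198)/(4*n^4 - 8*sqrt(2)*n^3 - 132*n^2 + 140*sqrt(2)*n + 1225)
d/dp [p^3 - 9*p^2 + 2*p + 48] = 3*p^2 - 18*p + 2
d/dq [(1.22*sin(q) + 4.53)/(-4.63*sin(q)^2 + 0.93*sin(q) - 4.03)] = (5.6486*sin(q)^2 + 41.9478*sin(q) - 9.1295)*cos(q)/(21.4369*sin(q)^4 - 8.6118*sin(q)^3 + 38.1827*sin(q)^2 - 7.4958*sin(q) + 16.2409)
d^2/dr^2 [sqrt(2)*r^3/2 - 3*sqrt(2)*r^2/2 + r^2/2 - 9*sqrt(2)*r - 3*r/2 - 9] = 3*sqrt(2)*r - 3*sqrt(2) + 1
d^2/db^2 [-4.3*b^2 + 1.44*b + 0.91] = -8.60000000000000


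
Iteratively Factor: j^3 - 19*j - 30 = (j + 3)*(j^2 - 3*j - 10) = (j - 5)*(j + 3)*(j + 2)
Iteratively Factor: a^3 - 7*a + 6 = (a - 2)*(a^2 + 2*a - 3) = (a - 2)*(a + 3)*(a - 1)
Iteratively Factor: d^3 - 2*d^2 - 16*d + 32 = (d - 2)*(d^2 - 16) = (d - 2)*(d + 4)*(d - 4)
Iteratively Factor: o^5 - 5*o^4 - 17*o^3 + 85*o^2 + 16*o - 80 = (o + 4)*(o^4 - 9*o^3 + 19*o^2 + 9*o - 20) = (o - 4)*(o + 4)*(o^3 - 5*o^2 - o + 5) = (o - 4)*(o + 1)*(o + 4)*(o^2 - 6*o + 5) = (o - 5)*(o - 4)*(o + 1)*(o + 4)*(o - 1)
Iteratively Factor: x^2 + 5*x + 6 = (x + 3)*(x + 2)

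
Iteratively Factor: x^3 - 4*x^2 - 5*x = (x + 1)*(x^2 - 5*x) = x*(x + 1)*(x - 5)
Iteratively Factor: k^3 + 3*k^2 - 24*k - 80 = (k + 4)*(k^2 - k - 20) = (k + 4)^2*(k - 5)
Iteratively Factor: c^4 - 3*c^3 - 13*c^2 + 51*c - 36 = (c - 3)*(c^3 - 13*c + 12) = (c - 3)^2*(c^2 + 3*c - 4) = (c - 3)^2*(c - 1)*(c + 4)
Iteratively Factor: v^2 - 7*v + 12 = (v - 3)*(v - 4)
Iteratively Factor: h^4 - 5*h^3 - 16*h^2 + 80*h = (h + 4)*(h^3 - 9*h^2 + 20*h) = (h - 5)*(h + 4)*(h^2 - 4*h) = h*(h - 5)*(h + 4)*(h - 4)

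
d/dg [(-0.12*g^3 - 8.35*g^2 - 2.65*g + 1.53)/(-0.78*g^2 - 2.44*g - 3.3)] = (0.0936*g^4 + 0.585599999999999*g^3 + 19.495*g^2 + 57.4968*g + 12.4782)/(0.6084*g^4 + 3.8064*g^3 + 11.1016*g^2 + 16.104*g + 10.89)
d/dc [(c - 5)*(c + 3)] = 2*c - 2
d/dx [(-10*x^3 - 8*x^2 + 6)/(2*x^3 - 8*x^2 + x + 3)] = 2*(48*x^4 - 10*x^3 - 67*x^2 + 24*x - 3)/(4*x^6 - 32*x^5 + 68*x^4 - 4*x^3 - 47*x^2 + 6*x + 9)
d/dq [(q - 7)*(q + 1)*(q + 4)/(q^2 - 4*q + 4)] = (q^3 - 6*q^2 + 39*q + 118)/(q^3 - 6*q^2 + 12*q - 8)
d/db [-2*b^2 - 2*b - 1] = -4*b - 2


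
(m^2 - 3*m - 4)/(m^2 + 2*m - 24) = (m + 1)/(m + 6)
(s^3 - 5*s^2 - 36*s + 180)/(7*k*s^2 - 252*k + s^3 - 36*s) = (s - 5)/(7*k + s)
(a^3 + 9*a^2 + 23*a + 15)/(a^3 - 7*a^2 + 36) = (a^3 + 9*a^2 + 23*a + 15)/(a^3 - 7*a^2 + 36)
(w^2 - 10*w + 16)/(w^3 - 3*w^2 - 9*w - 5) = (-w^2 + 10*w - 16)/(-w^3 + 3*w^2 + 9*w + 5)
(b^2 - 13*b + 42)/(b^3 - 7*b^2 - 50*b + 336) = (b - 7)/(b^2 - b - 56)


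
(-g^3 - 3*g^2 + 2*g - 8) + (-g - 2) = -g^3 - 3*g^2 + g - 10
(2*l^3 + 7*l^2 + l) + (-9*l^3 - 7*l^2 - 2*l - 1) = -7*l^3 - l - 1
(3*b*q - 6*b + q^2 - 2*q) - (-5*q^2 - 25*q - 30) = 3*b*q - 6*b + 6*q^2 + 23*q + 30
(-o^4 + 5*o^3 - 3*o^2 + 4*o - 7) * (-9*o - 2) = 9*o^5 - 43*o^4 + 17*o^3 - 30*o^2 + 55*o + 14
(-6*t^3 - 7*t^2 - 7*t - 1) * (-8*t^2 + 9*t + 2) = 48*t^5 + 2*t^4 - 19*t^3 - 69*t^2 - 23*t - 2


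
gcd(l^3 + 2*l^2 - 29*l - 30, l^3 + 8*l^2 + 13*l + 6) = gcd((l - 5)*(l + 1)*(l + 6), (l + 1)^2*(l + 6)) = l^2 + 7*l + 6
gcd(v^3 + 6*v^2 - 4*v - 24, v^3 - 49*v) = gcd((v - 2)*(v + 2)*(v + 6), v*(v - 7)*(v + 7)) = 1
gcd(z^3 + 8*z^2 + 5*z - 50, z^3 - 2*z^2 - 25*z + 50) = z^2 + 3*z - 10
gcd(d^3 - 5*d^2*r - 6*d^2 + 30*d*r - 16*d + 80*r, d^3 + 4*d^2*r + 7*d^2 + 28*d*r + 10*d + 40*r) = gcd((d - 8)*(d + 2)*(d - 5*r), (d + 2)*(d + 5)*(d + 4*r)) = d + 2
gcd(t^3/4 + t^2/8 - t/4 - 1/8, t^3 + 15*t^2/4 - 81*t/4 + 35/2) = 1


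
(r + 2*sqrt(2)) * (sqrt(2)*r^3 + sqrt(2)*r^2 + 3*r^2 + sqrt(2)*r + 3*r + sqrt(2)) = sqrt(2)*r^4 + sqrt(2)*r^3 + 7*r^3 + 7*r^2 + 7*sqrt(2)*r^2 + 4*r + 7*sqrt(2)*r + 4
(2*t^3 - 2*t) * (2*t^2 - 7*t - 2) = 4*t^5 - 14*t^4 - 8*t^3 + 14*t^2 + 4*t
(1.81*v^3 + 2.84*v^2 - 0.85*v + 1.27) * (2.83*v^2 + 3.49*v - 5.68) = 5.1223*v^5 + 14.3541*v^4 - 2.7747*v^3 - 15.5036*v^2 + 9.2603*v - 7.2136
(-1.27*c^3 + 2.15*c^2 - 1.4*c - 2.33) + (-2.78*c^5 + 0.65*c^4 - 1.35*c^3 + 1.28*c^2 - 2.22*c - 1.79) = -2.78*c^5 + 0.65*c^4 - 2.62*c^3 + 3.43*c^2 - 3.62*c - 4.12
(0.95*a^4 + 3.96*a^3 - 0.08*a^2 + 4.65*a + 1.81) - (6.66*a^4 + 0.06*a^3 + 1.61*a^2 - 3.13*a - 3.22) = -5.71*a^4 + 3.9*a^3 - 1.69*a^2 + 7.78*a + 5.03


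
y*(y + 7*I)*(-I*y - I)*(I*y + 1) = y^4 + y^3 + 6*I*y^3 + 7*y^2 + 6*I*y^2 + 7*y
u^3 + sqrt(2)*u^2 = u^2*(u + sqrt(2))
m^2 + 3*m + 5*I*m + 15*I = (m + 3)*(m + 5*I)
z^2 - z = z*(z - 1)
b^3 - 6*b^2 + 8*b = b*(b - 4)*(b - 2)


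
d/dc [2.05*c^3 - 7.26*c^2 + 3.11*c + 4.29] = 6.15*c^2 - 14.52*c + 3.11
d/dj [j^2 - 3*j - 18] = 2*j - 3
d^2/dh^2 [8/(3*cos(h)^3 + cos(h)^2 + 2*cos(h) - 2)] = 8*((17*cos(h) + 8*cos(2*h) + 27*cos(3*h))*(3*cos(h)^3 + cos(h)^2 + 2*cos(h) - 2)/4 + 2*(9*cos(h)^2 + 2*cos(h) + 2)^2*sin(h)^2)/(3*cos(h)^3 + cos(h)^2 + 2*cos(h) - 2)^3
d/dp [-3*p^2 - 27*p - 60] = -6*p - 27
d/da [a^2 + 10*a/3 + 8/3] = 2*a + 10/3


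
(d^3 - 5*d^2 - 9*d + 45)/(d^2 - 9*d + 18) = (d^2 - 2*d - 15)/(d - 6)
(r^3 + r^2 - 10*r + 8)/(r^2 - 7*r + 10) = (r^2 + 3*r - 4)/(r - 5)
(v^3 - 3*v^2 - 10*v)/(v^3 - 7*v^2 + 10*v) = (v + 2)/(v - 2)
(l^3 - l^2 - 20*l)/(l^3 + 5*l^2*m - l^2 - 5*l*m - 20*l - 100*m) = l/(l + 5*m)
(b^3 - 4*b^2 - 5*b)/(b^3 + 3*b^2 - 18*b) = (b^2 - 4*b - 5)/(b^2 + 3*b - 18)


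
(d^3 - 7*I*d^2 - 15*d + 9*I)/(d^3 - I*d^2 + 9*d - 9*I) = (d - 3*I)/(d + 3*I)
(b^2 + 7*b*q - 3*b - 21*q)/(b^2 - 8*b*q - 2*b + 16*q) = (b^2 + 7*b*q - 3*b - 21*q)/(b^2 - 8*b*q - 2*b + 16*q)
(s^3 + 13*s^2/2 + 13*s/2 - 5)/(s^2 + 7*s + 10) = s - 1/2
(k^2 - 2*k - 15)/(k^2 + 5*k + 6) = (k - 5)/(k + 2)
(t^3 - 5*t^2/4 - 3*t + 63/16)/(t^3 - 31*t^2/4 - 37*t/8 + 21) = (t - 3/2)/(t - 8)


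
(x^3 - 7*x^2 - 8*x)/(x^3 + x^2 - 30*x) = (x^2 - 7*x - 8)/(x^2 + x - 30)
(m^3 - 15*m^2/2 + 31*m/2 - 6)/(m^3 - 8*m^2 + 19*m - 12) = (m - 1/2)/(m - 1)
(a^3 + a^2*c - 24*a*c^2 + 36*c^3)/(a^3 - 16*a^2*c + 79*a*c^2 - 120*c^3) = (a^2 + 4*a*c - 12*c^2)/(a^2 - 13*a*c + 40*c^2)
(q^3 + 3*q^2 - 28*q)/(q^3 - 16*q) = (q + 7)/(q + 4)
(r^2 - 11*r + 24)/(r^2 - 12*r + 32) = (r - 3)/(r - 4)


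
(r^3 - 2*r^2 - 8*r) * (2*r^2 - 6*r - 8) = 2*r^5 - 10*r^4 - 12*r^3 + 64*r^2 + 64*r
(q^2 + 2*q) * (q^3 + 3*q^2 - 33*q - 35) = q^5 + 5*q^4 - 27*q^3 - 101*q^2 - 70*q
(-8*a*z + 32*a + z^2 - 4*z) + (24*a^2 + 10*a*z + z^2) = 24*a^2 + 2*a*z + 32*a + 2*z^2 - 4*z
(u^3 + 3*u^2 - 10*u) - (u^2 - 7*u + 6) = u^3 + 2*u^2 - 3*u - 6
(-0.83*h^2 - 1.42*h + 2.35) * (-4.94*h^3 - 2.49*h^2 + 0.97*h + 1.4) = 4.1002*h^5 + 9.0815*h^4 - 8.8783*h^3 - 8.3909*h^2 + 0.2915*h + 3.29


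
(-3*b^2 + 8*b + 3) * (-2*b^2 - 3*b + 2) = 6*b^4 - 7*b^3 - 36*b^2 + 7*b + 6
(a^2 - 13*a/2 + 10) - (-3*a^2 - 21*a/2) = 4*a^2 + 4*a + 10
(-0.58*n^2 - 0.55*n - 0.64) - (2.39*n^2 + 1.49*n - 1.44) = -2.97*n^2 - 2.04*n + 0.8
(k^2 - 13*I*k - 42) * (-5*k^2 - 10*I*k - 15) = -5*k^4 + 55*I*k^3 + 65*k^2 + 615*I*k + 630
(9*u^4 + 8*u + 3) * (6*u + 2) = 54*u^5 + 18*u^4 + 48*u^2 + 34*u + 6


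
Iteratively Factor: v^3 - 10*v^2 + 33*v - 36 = (v - 3)*(v^2 - 7*v + 12) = (v - 3)^2*(v - 4)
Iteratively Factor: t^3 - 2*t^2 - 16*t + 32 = (t + 4)*(t^2 - 6*t + 8) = (t - 4)*(t + 4)*(t - 2)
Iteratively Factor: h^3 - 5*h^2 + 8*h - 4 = (h - 1)*(h^2 - 4*h + 4) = (h - 2)*(h - 1)*(h - 2)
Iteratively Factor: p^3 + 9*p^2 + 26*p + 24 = (p + 4)*(p^2 + 5*p + 6) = (p + 2)*(p + 4)*(p + 3)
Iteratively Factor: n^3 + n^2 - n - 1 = (n + 1)*(n^2 - 1) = (n + 1)^2*(n - 1)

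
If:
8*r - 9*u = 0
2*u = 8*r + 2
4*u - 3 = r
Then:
No Solution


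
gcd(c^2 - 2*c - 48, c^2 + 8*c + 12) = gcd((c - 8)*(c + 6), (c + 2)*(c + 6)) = c + 6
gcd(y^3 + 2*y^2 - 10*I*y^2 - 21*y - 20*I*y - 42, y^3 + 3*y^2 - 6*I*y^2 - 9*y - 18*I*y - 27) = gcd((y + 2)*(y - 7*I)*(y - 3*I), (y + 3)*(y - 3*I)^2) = y - 3*I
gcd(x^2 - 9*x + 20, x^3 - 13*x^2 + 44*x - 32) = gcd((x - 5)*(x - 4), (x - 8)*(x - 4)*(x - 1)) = x - 4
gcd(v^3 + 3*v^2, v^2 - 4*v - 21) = v + 3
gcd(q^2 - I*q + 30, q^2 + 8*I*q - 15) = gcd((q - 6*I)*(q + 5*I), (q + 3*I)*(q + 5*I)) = q + 5*I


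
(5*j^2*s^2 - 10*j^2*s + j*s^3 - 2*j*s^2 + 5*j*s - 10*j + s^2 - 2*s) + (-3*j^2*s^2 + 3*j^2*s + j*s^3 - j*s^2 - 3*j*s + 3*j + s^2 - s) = 2*j^2*s^2 - 7*j^2*s + 2*j*s^3 - 3*j*s^2 + 2*j*s - 7*j + 2*s^2 - 3*s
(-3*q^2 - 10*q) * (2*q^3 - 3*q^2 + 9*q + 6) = -6*q^5 - 11*q^4 + 3*q^3 - 108*q^2 - 60*q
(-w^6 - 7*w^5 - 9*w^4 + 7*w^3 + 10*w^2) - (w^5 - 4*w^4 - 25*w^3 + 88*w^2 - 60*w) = -w^6 - 8*w^5 - 5*w^4 + 32*w^3 - 78*w^2 + 60*w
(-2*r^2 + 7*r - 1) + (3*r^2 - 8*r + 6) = r^2 - r + 5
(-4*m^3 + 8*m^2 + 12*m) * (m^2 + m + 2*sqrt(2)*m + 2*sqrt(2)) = -4*m^5 - 8*sqrt(2)*m^4 + 4*m^4 + 8*sqrt(2)*m^3 + 20*m^3 + 12*m^2 + 40*sqrt(2)*m^2 + 24*sqrt(2)*m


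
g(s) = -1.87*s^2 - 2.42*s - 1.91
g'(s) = -3.74*s - 2.42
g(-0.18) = -1.53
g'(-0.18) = -1.75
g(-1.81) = -3.66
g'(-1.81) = 4.35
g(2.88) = -24.39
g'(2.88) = -13.19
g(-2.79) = -9.71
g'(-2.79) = 8.01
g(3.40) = -31.76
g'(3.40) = -15.14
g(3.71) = -36.63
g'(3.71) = -16.30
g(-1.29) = -1.90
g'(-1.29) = 2.40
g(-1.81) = -3.66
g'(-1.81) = 4.35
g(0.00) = -1.91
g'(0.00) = -2.42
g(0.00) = -1.91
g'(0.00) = -2.42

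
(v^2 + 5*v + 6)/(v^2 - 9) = (v + 2)/(v - 3)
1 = 1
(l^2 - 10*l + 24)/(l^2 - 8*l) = (l^2 - 10*l + 24)/(l*(l - 8))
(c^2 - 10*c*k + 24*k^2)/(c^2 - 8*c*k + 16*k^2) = (c - 6*k)/(c - 4*k)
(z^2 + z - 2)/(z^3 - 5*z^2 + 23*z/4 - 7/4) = 4*(z + 2)/(4*z^2 - 16*z + 7)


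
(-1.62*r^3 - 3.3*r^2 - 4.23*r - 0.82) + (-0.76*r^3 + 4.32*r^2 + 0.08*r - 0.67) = -2.38*r^3 + 1.02*r^2 - 4.15*r - 1.49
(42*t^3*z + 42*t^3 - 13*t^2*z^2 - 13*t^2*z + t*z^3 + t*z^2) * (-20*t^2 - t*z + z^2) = -840*t^5*z - 840*t^5 + 218*t^4*z^2 + 218*t^4*z + 35*t^3*z^3 + 35*t^3*z^2 - 14*t^2*z^4 - 14*t^2*z^3 + t*z^5 + t*z^4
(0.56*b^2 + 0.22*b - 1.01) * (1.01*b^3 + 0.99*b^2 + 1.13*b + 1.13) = 0.5656*b^5 + 0.7766*b^4 - 0.1695*b^3 - 0.1185*b^2 - 0.8927*b - 1.1413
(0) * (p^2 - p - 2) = 0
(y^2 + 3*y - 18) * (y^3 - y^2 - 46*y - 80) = y^5 + 2*y^4 - 67*y^3 - 200*y^2 + 588*y + 1440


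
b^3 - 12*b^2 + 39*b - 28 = (b - 7)*(b - 4)*(b - 1)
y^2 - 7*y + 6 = (y - 6)*(y - 1)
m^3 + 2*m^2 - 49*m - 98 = (m - 7)*(m + 2)*(m + 7)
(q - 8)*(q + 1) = q^2 - 7*q - 8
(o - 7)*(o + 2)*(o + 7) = o^3 + 2*o^2 - 49*o - 98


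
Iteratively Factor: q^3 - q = (q + 1)*(q^2 - q) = (q - 1)*(q + 1)*(q)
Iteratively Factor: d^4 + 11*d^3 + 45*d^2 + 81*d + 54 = (d + 3)*(d^3 + 8*d^2 + 21*d + 18) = (d + 3)^2*(d^2 + 5*d + 6) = (d + 2)*(d + 3)^2*(d + 3)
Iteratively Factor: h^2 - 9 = (h + 3)*(h - 3)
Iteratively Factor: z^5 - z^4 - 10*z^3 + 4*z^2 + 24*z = (z + 2)*(z^4 - 3*z^3 - 4*z^2 + 12*z) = (z - 3)*(z + 2)*(z^3 - 4*z) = (z - 3)*(z + 2)^2*(z^2 - 2*z) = (z - 3)*(z - 2)*(z + 2)^2*(z)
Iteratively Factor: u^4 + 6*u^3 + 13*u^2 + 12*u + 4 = (u + 2)*(u^3 + 4*u^2 + 5*u + 2) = (u + 2)^2*(u^2 + 2*u + 1) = (u + 1)*(u + 2)^2*(u + 1)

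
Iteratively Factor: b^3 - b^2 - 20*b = (b)*(b^2 - b - 20) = b*(b - 5)*(b + 4)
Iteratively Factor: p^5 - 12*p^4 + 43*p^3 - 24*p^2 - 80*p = (p - 4)*(p^4 - 8*p^3 + 11*p^2 + 20*p) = (p - 4)*(p + 1)*(p^3 - 9*p^2 + 20*p) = p*(p - 4)*(p + 1)*(p^2 - 9*p + 20) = p*(p - 4)^2*(p + 1)*(p - 5)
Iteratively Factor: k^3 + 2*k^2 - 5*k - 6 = (k + 1)*(k^2 + k - 6) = (k - 2)*(k + 1)*(k + 3)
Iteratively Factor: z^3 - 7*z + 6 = (z + 3)*(z^2 - 3*z + 2) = (z - 2)*(z + 3)*(z - 1)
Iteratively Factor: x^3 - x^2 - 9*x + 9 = (x - 1)*(x^2 - 9) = (x - 1)*(x + 3)*(x - 3)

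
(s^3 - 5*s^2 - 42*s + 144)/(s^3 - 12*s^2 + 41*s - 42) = (s^2 - 2*s - 48)/(s^2 - 9*s + 14)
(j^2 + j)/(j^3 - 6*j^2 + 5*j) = (j + 1)/(j^2 - 6*j + 5)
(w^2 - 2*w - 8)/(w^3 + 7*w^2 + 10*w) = (w - 4)/(w*(w + 5))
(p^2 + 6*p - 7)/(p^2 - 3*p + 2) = (p + 7)/(p - 2)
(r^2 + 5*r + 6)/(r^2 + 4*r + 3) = (r + 2)/(r + 1)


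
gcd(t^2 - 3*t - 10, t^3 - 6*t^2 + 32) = t + 2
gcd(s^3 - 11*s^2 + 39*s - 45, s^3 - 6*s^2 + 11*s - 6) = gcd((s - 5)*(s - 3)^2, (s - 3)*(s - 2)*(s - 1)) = s - 3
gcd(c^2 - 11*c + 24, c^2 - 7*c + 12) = c - 3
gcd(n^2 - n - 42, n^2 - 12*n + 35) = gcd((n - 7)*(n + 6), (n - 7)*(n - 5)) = n - 7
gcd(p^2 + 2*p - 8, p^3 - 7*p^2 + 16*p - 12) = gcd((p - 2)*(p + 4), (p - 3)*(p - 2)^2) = p - 2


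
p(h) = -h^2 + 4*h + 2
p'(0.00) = 4.00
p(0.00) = 2.00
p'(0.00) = 4.00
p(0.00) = 2.00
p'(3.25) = -2.50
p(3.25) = 4.44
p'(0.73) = 2.54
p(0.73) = 4.39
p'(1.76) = 0.48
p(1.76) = 5.94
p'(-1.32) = 6.64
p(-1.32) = -5.02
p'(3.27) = -2.54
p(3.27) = 4.39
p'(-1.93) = 7.86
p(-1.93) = -9.44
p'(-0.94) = 5.88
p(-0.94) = -2.64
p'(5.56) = -7.12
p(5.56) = -6.67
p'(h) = 4 - 2*h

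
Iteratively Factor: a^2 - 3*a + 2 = (a - 2)*(a - 1)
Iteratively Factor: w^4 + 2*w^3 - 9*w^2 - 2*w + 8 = (w + 4)*(w^3 - 2*w^2 - w + 2) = (w - 1)*(w + 4)*(w^2 - w - 2) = (w - 1)*(w + 1)*(w + 4)*(w - 2)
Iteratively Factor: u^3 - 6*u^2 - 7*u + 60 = (u - 4)*(u^2 - 2*u - 15) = (u - 4)*(u + 3)*(u - 5)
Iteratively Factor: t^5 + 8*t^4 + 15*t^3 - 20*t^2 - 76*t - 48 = (t + 1)*(t^4 + 7*t^3 + 8*t^2 - 28*t - 48) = (t - 2)*(t + 1)*(t^3 + 9*t^2 + 26*t + 24) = (t - 2)*(t + 1)*(t + 2)*(t^2 + 7*t + 12) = (t - 2)*(t + 1)*(t + 2)*(t + 3)*(t + 4)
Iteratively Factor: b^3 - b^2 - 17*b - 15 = (b + 1)*(b^2 - 2*b - 15) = (b - 5)*(b + 1)*(b + 3)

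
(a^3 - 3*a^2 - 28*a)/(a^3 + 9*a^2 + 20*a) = (a - 7)/(a + 5)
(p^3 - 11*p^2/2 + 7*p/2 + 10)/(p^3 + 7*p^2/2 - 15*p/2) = (2*p^3 - 11*p^2 + 7*p + 20)/(p*(2*p^2 + 7*p - 15))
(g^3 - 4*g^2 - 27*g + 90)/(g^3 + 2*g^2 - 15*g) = (g - 6)/g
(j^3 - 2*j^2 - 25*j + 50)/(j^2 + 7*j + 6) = (j^3 - 2*j^2 - 25*j + 50)/(j^2 + 7*j + 6)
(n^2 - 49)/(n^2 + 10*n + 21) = (n - 7)/(n + 3)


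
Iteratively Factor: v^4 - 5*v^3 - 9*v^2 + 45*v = (v - 5)*(v^3 - 9*v) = (v - 5)*(v + 3)*(v^2 - 3*v) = (v - 5)*(v - 3)*(v + 3)*(v)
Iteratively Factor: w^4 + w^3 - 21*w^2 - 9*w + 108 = (w - 3)*(w^3 + 4*w^2 - 9*w - 36) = (w - 3)*(w + 4)*(w^2 - 9) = (w - 3)^2*(w + 4)*(w + 3)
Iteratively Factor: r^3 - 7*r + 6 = (r - 2)*(r^2 + 2*r - 3) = (r - 2)*(r + 3)*(r - 1)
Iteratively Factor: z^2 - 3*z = (z - 3)*(z)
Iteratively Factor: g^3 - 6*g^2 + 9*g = (g)*(g^2 - 6*g + 9) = g*(g - 3)*(g - 3)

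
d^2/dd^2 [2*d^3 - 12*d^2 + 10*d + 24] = 12*d - 24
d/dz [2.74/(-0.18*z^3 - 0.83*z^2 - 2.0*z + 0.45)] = (1.4796*z^2 + 4.5484*z + 5.48)/(0.18*z^3 + 0.83*z^2 + 2.0*z - 0.45)^2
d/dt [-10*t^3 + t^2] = 2*t*(1 - 15*t)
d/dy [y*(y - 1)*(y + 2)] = 3*y^2 + 2*y - 2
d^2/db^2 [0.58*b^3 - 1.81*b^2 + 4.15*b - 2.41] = 3.48*b - 3.62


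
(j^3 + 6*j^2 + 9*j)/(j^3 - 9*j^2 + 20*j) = (j^2 + 6*j + 9)/(j^2 - 9*j + 20)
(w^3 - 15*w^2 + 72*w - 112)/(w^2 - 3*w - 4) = (w^2 - 11*w + 28)/(w + 1)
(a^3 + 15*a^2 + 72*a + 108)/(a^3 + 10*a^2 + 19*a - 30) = (a^2 + 9*a + 18)/(a^2 + 4*a - 5)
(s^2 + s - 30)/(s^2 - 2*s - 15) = (s + 6)/(s + 3)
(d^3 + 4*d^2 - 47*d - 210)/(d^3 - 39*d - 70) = (d + 6)/(d + 2)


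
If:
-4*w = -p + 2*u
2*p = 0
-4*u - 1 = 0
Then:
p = 0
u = -1/4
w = 1/8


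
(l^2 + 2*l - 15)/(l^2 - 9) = (l + 5)/(l + 3)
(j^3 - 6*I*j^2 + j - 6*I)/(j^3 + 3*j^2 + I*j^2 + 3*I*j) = (j^2 - 7*I*j - 6)/(j*(j + 3))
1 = 1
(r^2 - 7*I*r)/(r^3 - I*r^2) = (r - 7*I)/(r*(r - I))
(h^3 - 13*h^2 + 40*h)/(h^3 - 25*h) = (h - 8)/(h + 5)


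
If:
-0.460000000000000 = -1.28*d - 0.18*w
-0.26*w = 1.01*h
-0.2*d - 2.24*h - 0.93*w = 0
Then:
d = 0.39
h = 0.06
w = -0.22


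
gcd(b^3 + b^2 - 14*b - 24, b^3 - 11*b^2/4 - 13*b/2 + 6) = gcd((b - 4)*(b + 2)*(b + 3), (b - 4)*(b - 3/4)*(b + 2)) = b^2 - 2*b - 8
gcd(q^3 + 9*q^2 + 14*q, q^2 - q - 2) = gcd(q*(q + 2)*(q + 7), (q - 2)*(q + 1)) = 1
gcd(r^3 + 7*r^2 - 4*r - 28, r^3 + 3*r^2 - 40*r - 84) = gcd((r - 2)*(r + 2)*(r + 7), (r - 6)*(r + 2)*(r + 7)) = r^2 + 9*r + 14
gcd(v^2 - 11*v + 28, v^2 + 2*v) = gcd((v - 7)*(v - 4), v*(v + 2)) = 1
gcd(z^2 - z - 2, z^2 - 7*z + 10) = z - 2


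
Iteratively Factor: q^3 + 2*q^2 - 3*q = (q - 1)*(q^2 + 3*q) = q*(q - 1)*(q + 3)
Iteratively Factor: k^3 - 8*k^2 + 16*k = (k - 4)*(k^2 - 4*k) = k*(k - 4)*(k - 4)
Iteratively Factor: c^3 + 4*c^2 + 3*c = (c + 3)*(c^2 + c) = (c + 1)*(c + 3)*(c)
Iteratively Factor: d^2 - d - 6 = (d + 2)*(d - 3)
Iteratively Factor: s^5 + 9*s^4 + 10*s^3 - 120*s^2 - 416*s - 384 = (s + 4)*(s^4 + 5*s^3 - 10*s^2 - 80*s - 96) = (s + 3)*(s + 4)*(s^3 + 2*s^2 - 16*s - 32) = (s + 3)*(s + 4)^2*(s^2 - 2*s - 8) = (s - 4)*(s + 3)*(s + 4)^2*(s + 2)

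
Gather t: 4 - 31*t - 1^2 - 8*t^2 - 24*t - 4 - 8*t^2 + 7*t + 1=-16*t^2 - 48*t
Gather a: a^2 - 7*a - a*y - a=a^2 + a*(-y - 8)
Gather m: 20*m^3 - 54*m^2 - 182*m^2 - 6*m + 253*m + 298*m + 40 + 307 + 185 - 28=20*m^3 - 236*m^2 + 545*m + 504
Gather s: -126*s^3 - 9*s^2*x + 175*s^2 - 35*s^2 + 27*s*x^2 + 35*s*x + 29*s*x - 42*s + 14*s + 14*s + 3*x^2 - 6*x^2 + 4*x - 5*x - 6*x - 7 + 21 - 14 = -126*s^3 + s^2*(140 - 9*x) + s*(27*x^2 + 64*x - 14) - 3*x^2 - 7*x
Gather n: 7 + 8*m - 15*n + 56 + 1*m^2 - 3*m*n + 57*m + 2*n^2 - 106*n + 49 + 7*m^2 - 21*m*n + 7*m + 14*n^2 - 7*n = 8*m^2 + 72*m + 16*n^2 + n*(-24*m - 128) + 112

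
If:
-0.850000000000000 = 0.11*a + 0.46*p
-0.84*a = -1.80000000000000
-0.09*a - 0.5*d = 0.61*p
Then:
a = 2.14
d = 2.49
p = -2.36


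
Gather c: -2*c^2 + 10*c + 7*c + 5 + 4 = -2*c^2 + 17*c + 9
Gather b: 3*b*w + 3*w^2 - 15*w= 3*b*w + 3*w^2 - 15*w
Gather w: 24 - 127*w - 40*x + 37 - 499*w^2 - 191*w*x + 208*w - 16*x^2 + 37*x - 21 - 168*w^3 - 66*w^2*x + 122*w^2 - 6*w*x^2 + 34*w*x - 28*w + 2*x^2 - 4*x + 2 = -168*w^3 + w^2*(-66*x - 377) + w*(-6*x^2 - 157*x + 53) - 14*x^2 - 7*x + 42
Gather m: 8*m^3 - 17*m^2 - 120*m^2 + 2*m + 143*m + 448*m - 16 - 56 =8*m^3 - 137*m^2 + 593*m - 72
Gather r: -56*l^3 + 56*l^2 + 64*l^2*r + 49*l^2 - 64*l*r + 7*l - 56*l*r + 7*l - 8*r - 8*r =-56*l^3 + 105*l^2 + 14*l + r*(64*l^2 - 120*l - 16)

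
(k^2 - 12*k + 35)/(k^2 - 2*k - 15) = (k - 7)/(k + 3)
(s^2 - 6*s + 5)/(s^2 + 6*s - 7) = (s - 5)/(s + 7)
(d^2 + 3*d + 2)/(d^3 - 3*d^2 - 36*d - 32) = (d + 2)/(d^2 - 4*d - 32)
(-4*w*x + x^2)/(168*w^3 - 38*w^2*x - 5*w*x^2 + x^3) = x/(-42*w^2 - w*x + x^2)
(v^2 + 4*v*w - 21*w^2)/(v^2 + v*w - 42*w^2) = (v - 3*w)/(v - 6*w)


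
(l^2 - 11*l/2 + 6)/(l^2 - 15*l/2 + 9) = (l - 4)/(l - 6)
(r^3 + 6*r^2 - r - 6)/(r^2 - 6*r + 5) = (r^2 + 7*r + 6)/(r - 5)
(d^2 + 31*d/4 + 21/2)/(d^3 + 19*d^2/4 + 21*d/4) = (d + 6)/(d*(d + 3))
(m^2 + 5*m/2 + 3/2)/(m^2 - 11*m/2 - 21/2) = (m + 1)/(m - 7)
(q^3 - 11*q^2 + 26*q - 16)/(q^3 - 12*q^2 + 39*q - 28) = (q^2 - 10*q + 16)/(q^2 - 11*q + 28)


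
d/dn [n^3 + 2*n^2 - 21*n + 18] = 3*n^2 + 4*n - 21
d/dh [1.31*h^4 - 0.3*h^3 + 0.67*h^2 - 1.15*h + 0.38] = 5.24*h^3 - 0.9*h^2 + 1.34*h - 1.15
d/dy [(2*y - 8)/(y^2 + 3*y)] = 2*(-y^2 + 8*y + 12)/(y^2*(y^2 + 6*y + 9))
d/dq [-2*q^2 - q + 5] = -4*q - 1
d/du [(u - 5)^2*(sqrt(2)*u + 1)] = (u - 5)*(2*sqrt(2)*u + sqrt(2)*(u - 5) + 2)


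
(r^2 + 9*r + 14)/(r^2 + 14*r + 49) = (r + 2)/(r + 7)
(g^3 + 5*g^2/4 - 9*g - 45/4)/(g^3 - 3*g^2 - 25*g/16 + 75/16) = 4*(g + 3)/(4*g - 5)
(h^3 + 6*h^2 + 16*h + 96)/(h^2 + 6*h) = h + 16/h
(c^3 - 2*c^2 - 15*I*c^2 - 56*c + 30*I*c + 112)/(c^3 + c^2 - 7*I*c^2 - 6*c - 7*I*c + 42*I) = (c - 8*I)/(c + 3)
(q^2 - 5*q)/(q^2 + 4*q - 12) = q*(q - 5)/(q^2 + 4*q - 12)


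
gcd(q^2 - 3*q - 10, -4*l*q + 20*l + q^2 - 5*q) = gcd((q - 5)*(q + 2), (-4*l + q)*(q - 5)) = q - 5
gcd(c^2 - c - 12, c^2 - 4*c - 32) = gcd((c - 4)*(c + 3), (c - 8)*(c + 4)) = 1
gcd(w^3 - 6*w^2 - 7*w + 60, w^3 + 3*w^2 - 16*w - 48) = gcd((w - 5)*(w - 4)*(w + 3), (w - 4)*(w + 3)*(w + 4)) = w^2 - w - 12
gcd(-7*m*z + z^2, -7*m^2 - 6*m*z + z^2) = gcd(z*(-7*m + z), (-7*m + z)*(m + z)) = -7*m + z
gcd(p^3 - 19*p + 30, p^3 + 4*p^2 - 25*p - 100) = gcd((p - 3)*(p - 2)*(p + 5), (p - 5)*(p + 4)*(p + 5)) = p + 5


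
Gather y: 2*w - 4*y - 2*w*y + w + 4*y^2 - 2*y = 3*w + 4*y^2 + y*(-2*w - 6)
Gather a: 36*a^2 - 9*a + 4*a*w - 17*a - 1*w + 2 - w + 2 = 36*a^2 + a*(4*w - 26) - 2*w + 4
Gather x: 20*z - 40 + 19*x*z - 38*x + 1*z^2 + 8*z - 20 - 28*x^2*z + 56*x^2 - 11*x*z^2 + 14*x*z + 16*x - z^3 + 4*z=x^2*(56 - 28*z) + x*(-11*z^2 + 33*z - 22) - z^3 + z^2 + 32*z - 60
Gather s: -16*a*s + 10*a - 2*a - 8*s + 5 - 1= 8*a + s*(-16*a - 8) + 4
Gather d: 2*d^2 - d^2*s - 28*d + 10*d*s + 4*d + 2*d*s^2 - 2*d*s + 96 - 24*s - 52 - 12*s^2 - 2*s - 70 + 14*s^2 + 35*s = d^2*(2 - s) + d*(2*s^2 + 8*s - 24) + 2*s^2 + 9*s - 26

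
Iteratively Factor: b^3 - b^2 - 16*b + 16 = (b + 4)*(b^2 - 5*b + 4) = (b - 4)*(b + 4)*(b - 1)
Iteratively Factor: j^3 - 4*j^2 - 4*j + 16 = (j - 2)*(j^2 - 2*j - 8) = (j - 4)*(j - 2)*(j + 2)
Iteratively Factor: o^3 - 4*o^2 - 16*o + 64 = (o - 4)*(o^2 - 16) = (o - 4)^2*(o + 4)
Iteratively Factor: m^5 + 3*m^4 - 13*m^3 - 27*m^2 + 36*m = (m + 3)*(m^4 - 13*m^2 + 12*m) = (m + 3)*(m + 4)*(m^3 - 4*m^2 + 3*m) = (m - 1)*(m + 3)*(m + 4)*(m^2 - 3*m) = (m - 3)*(m - 1)*(m + 3)*(m + 4)*(m)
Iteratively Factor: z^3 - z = (z - 1)*(z^2 + z) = z*(z - 1)*(z + 1)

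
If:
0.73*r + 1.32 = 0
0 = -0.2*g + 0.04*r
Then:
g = -0.36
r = -1.81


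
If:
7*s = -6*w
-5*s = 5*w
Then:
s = 0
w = 0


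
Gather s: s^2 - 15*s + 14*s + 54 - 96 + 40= s^2 - s - 2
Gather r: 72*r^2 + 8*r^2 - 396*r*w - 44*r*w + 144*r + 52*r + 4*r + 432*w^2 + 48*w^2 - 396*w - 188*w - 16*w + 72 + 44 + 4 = 80*r^2 + r*(200 - 440*w) + 480*w^2 - 600*w + 120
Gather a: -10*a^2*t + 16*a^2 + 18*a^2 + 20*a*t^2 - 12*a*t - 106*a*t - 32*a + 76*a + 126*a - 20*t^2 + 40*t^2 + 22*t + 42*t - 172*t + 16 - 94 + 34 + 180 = a^2*(34 - 10*t) + a*(20*t^2 - 118*t + 170) + 20*t^2 - 108*t + 136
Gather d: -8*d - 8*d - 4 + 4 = -16*d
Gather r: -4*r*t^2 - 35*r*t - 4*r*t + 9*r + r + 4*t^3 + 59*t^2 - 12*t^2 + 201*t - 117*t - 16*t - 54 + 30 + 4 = r*(-4*t^2 - 39*t + 10) + 4*t^3 + 47*t^2 + 68*t - 20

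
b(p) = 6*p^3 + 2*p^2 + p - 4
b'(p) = 18*p^2 + 4*p + 1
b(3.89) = 383.34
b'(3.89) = 288.94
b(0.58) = -1.58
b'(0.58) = 9.38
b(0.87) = 2.33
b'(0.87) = 18.10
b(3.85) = 371.89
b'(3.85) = 283.20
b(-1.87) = -38.11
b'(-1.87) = 56.46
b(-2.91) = -137.83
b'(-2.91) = 141.79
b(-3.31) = -202.99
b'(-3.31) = 184.97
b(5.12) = 858.86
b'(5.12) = 493.34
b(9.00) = 4541.00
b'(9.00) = 1495.00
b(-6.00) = -1234.00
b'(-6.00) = 625.00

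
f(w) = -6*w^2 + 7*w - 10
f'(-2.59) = 38.08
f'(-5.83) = 76.96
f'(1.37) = -9.44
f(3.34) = -53.55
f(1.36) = -11.58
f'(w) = 7 - 12*w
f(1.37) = -11.67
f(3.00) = -43.00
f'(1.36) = -9.32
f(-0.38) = -13.53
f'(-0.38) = 11.56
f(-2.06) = -49.88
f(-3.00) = -85.00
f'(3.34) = -33.08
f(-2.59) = -68.38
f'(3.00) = -29.00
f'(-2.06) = 31.72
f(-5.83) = -254.74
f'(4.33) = -44.96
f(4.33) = -92.18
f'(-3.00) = 43.00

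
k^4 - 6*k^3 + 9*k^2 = k^2*(k - 3)^2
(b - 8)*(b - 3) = b^2 - 11*b + 24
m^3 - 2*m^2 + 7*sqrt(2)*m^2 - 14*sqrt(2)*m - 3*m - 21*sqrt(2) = (m - 3)*(m + 1)*(m + 7*sqrt(2))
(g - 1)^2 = g^2 - 2*g + 1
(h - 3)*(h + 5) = h^2 + 2*h - 15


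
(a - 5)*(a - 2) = a^2 - 7*a + 10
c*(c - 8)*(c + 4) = c^3 - 4*c^2 - 32*c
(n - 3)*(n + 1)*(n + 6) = n^3 + 4*n^2 - 15*n - 18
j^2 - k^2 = (j - k)*(j + k)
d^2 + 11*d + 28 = (d + 4)*(d + 7)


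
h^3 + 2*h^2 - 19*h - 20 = (h - 4)*(h + 1)*(h + 5)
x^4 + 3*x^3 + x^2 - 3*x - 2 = (x - 1)*(x + 1)^2*(x + 2)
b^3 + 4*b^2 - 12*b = b*(b - 2)*(b + 6)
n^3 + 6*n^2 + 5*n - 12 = (n - 1)*(n + 3)*(n + 4)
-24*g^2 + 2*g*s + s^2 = (-4*g + s)*(6*g + s)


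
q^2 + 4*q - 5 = (q - 1)*(q + 5)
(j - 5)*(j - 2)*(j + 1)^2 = j^4 - 5*j^3 - 3*j^2 + 13*j + 10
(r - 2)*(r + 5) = r^2 + 3*r - 10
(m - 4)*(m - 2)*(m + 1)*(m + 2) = m^4 - 3*m^3 - 8*m^2 + 12*m + 16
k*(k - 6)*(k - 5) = k^3 - 11*k^2 + 30*k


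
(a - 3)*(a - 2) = a^2 - 5*a + 6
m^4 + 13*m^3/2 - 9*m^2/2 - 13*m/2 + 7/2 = (m - 1)*(m - 1/2)*(m + 1)*(m + 7)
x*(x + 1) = x^2 + x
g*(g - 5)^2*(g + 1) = g^4 - 9*g^3 + 15*g^2 + 25*g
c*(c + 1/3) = c^2 + c/3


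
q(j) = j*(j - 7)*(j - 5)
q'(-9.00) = 494.00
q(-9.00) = -2016.00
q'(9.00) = 62.00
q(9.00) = 72.00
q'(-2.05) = 96.81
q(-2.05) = -130.80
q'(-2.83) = 126.95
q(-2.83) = -217.82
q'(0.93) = 15.27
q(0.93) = 22.98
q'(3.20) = -11.08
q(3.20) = 21.89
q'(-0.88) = 58.44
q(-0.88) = -40.77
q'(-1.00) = 62.00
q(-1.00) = -48.00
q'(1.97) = -0.64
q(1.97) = 30.02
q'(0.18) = 30.78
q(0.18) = 5.92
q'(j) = j*(j - 7) + j*(j - 5) + (j - 7)*(j - 5)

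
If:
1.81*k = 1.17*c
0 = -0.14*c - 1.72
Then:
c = -12.29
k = -7.94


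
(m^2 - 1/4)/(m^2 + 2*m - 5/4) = (2*m + 1)/(2*m + 5)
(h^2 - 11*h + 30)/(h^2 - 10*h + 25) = (h - 6)/(h - 5)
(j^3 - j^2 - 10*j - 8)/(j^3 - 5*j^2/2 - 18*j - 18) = 2*(j^2 - 3*j - 4)/(2*j^2 - 9*j - 18)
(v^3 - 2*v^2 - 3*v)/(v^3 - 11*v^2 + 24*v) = (v + 1)/(v - 8)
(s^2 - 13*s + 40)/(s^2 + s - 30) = (s - 8)/(s + 6)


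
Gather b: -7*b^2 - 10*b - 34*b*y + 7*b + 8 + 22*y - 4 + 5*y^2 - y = -7*b^2 + b*(-34*y - 3) + 5*y^2 + 21*y + 4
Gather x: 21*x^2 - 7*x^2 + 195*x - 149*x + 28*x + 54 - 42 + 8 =14*x^2 + 74*x + 20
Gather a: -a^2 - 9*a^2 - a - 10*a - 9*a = -10*a^2 - 20*a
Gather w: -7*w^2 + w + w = -7*w^2 + 2*w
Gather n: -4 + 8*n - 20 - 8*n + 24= 0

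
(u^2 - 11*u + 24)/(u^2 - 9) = (u - 8)/(u + 3)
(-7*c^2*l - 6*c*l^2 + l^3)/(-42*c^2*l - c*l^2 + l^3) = (c + l)/(6*c + l)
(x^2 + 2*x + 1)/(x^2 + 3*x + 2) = (x + 1)/(x + 2)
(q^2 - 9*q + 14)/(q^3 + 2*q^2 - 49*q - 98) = (q - 2)/(q^2 + 9*q + 14)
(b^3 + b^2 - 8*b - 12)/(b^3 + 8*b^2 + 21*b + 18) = (b^2 - b - 6)/(b^2 + 6*b + 9)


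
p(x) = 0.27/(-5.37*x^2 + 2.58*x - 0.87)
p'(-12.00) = -0.00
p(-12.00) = -0.00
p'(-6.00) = -0.00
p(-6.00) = -0.00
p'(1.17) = 0.10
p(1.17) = -0.05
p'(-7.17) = -0.00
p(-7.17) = -0.00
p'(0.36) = 0.86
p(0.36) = -0.42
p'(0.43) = 0.97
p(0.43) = -0.36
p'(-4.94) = -0.00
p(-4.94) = -0.00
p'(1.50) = 0.04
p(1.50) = -0.03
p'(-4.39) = -0.00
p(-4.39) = -0.00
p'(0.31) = 0.59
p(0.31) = -0.46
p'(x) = 0.27*(10.74*x - 2.58)/(-5.37*x^2 + 2.58*x - 0.87)^2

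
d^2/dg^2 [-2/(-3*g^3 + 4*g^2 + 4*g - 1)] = 4*((4 - 9*g)*(3*g^3 - 4*g^2 - 4*g + 1) + (-9*g^2 + 8*g + 4)^2)/(3*g^3 - 4*g^2 - 4*g + 1)^3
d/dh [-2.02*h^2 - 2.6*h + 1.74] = -4.04*h - 2.6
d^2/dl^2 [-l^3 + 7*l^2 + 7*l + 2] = 14 - 6*l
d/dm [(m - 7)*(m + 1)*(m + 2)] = 3*m^2 - 8*m - 19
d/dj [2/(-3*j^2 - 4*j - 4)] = 4*(3*j + 2)/(3*j^2 + 4*j + 4)^2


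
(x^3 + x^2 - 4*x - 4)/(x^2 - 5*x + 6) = (x^2 + 3*x + 2)/(x - 3)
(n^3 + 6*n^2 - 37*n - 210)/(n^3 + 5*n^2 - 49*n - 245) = (n - 6)/(n - 7)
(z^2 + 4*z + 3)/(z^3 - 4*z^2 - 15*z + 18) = (z + 1)/(z^2 - 7*z + 6)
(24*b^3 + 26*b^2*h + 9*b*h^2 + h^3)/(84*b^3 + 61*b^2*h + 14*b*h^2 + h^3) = (2*b + h)/(7*b + h)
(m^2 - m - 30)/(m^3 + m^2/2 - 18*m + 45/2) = 2*(m - 6)/(2*m^2 - 9*m + 9)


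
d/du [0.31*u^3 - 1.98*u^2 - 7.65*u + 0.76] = 0.93*u^2 - 3.96*u - 7.65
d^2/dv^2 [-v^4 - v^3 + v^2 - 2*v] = -12*v^2 - 6*v + 2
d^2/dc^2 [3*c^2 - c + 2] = 6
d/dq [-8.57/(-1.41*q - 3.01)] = -12.0837/(1.41*q + 3.01)^2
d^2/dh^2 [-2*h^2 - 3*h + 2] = -4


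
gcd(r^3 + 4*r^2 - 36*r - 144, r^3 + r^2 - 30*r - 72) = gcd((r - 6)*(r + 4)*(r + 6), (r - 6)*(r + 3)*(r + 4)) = r^2 - 2*r - 24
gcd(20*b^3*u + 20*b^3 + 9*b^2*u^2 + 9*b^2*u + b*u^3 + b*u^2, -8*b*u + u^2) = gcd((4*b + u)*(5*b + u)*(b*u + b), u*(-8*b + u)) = 1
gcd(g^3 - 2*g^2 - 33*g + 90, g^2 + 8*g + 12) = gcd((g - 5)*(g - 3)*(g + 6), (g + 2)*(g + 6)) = g + 6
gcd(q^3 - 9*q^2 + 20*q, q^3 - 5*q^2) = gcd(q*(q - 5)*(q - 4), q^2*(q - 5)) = q^2 - 5*q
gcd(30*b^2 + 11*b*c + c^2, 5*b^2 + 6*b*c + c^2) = 5*b + c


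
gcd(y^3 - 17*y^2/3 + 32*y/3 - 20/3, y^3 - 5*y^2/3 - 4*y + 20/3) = y^2 - 11*y/3 + 10/3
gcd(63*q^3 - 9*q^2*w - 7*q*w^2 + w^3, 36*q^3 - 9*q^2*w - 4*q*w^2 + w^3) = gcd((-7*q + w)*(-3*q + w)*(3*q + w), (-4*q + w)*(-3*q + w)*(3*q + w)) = 9*q^2 - w^2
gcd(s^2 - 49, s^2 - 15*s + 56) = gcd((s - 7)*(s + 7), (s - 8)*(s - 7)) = s - 7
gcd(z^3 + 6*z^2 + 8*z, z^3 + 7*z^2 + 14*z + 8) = z^2 + 6*z + 8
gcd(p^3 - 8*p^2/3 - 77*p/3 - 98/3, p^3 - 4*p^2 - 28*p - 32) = p + 2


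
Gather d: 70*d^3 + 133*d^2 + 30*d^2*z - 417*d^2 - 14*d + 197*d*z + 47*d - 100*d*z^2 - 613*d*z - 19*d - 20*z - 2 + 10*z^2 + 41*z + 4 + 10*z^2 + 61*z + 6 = 70*d^3 + d^2*(30*z - 284) + d*(-100*z^2 - 416*z + 14) + 20*z^2 + 82*z + 8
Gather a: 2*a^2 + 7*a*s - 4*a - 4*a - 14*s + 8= 2*a^2 + a*(7*s - 8) - 14*s + 8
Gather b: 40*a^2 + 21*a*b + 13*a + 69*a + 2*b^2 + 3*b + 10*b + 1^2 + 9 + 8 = 40*a^2 + 82*a + 2*b^2 + b*(21*a + 13) + 18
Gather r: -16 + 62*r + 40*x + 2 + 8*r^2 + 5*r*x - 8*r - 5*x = 8*r^2 + r*(5*x + 54) + 35*x - 14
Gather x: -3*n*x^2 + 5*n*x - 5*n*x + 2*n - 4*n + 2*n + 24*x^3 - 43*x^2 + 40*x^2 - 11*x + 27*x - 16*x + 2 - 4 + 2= 24*x^3 + x^2*(-3*n - 3)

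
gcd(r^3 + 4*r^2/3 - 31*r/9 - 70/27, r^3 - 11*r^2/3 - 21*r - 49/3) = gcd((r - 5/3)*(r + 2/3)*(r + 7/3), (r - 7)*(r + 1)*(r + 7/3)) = r + 7/3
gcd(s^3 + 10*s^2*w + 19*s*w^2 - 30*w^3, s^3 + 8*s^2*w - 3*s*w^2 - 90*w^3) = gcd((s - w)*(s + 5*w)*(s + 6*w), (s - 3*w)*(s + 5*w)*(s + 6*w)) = s^2 + 11*s*w + 30*w^2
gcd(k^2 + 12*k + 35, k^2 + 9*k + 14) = k + 7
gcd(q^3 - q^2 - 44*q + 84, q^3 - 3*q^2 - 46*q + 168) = q^2 + q - 42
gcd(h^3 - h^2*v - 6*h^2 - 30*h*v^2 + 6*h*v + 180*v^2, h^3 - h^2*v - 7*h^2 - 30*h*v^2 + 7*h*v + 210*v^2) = -h^2 + h*v + 30*v^2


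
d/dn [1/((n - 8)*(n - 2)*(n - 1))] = (-(n - 8)*(n - 2) - (n - 8)*(n - 1) - (n - 2)*(n - 1))/((n - 8)^2*(n - 2)^2*(n - 1)^2)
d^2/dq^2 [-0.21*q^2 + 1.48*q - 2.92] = -0.420000000000000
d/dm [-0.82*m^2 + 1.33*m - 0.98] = 1.33 - 1.64*m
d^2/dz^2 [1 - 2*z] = 0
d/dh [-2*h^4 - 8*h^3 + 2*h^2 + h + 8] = -8*h^3 - 24*h^2 + 4*h + 1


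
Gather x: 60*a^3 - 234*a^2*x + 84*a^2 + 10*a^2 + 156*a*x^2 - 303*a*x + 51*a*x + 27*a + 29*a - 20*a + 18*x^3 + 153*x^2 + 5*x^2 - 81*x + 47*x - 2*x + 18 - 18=60*a^3 + 94*a^2 + 36*a + 18*x^3 + x^2*(156*a + 158) + x*(-234*a^2 - 252*a - 36)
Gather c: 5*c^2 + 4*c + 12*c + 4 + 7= 5*c^2 + 16*c + 11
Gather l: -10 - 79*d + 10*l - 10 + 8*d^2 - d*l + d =8*d^2 - 78*d + l*(10 - d) - 20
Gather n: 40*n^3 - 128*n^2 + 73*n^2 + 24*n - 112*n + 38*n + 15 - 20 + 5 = 40*n^3 - 55*n^2 - 50*n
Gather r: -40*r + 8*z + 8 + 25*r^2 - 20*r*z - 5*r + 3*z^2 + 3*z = 25*r^2 + r*(-20*z - 45) + 3*z^2 + 11*z + 8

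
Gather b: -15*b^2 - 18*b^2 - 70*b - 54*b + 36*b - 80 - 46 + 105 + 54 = -33*b^2 - 88*b + 33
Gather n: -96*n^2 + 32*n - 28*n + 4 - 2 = -96*n^2 + 4*n + 2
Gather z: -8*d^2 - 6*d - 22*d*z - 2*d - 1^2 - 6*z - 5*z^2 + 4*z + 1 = -8*d^2 - 8*d - 5*z^2 + z*(-22*d - 2)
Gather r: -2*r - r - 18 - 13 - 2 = -3*r - 33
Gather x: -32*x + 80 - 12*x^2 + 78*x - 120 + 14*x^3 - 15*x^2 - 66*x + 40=14*x^3 - 27*x^2 - 20*x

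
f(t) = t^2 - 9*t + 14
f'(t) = 2*t - 9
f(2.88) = -3.63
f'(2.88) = -3.24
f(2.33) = -1.54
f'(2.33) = -4.34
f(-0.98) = 23.78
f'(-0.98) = -10.96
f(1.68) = 1.70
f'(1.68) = -5.64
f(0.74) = 7.89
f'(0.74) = -7.52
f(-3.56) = 58.71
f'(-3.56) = -16.12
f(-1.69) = 32.07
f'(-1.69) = -12.38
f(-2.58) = 43.88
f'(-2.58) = -14.16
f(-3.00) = 50.00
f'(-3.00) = -15.00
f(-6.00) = 104.00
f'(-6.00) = -21.00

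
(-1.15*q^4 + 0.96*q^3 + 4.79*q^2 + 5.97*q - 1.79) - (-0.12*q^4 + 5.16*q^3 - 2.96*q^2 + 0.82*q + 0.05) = -1.03*q^4 - 4.2*q^3 + 7.75*q^2 + 5.15*q - 1.84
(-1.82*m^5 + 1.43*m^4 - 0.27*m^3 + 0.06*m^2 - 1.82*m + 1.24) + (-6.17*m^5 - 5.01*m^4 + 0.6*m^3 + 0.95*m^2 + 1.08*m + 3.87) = -7.99*m^5 - 3.58*m^4 + 0.33*m^3 + 1.01*m^2 - 0.74*m + 5.11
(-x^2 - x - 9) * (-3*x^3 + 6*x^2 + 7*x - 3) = 3*x^5 - 3*x^4 + 14*x^3 - 58*x^2 - 60*x + 27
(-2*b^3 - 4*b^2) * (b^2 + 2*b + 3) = -2*b^5 - 8*b^4 - 14*b^3 - 12*b^2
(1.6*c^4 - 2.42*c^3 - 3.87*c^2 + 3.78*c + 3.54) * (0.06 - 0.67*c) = -1.072*c^5 + 1.7174*c^4 + 2.4477*c^3 - 2.7648*c^2 - 2.145*c + 0.2124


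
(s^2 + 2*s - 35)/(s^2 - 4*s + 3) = (s^2 + 2*s - 35)/(s^2 - 4*s + 3)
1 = 1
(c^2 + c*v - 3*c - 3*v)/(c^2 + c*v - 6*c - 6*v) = (c - 3)/(c - 6)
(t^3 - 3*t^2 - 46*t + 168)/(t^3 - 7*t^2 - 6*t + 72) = (t + 7)/(t + 3)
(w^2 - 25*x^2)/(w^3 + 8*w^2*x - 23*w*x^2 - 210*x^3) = (w + 5*x)/(w^2 + 13*w*x + 42*x^2)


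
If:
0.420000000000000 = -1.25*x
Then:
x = -0.34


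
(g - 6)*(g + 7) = g^2 + g - 42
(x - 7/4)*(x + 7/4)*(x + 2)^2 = x^4 + 4*x^3 + 15*x^2/16 - 49*x/4 - 49/4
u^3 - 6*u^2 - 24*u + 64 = (u - 8)*(u - 2)*(u + 4)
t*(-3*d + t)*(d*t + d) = -3*d^2*t^2 - 3*d^2*t + d*t^3 + d*t^2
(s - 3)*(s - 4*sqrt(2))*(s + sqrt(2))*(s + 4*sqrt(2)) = s^4 - 3*s^3 + sqrt(2)*s^3 - 32*s^2 - 3*sqrt(2)*s^2 - 32*sqrt(2)*s + 96*s + 96*sqrt(2)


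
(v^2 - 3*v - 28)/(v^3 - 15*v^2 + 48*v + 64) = (v^2 - 3*v - 28)/(v^3 - 15*v^2 + 48*v + 64)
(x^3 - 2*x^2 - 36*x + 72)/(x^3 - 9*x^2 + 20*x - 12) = (x + 6)/(x - 1)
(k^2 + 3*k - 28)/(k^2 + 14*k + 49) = (k - 4)/(k + 7)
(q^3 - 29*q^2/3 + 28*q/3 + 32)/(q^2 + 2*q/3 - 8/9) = 3*(q^2 - 11*q + 24)/(3*q - 2)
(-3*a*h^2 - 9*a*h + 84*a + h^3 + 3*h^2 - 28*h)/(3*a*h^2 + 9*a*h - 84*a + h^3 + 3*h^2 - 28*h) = (-3*a + h)/(3*a + h)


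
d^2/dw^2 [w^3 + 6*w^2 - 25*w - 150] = 6*w + 12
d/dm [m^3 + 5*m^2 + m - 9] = 3*m^2 + 10*m + 1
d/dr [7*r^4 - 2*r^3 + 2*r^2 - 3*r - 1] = 28*r^3 - 6*r^2 + 4*r - 3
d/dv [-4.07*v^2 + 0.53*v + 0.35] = 0.53 - 8.14*v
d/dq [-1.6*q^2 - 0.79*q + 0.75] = -3.2*q - 0.79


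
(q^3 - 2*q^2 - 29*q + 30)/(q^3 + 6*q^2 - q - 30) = (q^2 - 7*q + 6)/(q^2 + q - 6)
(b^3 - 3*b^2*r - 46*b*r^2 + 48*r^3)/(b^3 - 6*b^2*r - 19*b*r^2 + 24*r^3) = (b + 6*r)/(b + 3*r)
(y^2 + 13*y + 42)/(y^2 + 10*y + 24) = (y + 7)/(y + 4)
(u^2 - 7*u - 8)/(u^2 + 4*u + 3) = (u - 8)/(u + 3)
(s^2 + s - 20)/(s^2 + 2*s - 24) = (s + 5)/(s + 6)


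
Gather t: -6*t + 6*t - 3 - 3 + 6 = 0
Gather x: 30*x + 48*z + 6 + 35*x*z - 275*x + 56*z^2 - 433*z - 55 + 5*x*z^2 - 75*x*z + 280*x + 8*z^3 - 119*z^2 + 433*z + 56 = x*(5*z^2 - 40*z + 35) + 8*z^3 - 63*z^2 + 48*z + 7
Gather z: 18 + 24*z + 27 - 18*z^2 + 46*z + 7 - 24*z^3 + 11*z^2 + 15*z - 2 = -24*z^3 - 7*z^2 + 85*z + 50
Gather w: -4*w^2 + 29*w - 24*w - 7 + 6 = -4*w^2 + 5*w - 1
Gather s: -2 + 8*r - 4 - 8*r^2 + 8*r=-8*r^2 + 16*r - 6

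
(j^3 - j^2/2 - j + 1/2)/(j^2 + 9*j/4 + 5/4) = 2*(2*j^2 - 3*j + 1)/(4*j + 5)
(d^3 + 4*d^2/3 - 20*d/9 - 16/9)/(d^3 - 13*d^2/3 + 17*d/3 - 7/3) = (9*d^3 + 12*d^2 - 20*d - 16)/(3*(3*d^3 - 13*d^2 + 17*d - 7))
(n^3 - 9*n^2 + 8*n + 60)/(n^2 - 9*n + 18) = (n^2 - 3*n - 10)/(n - 3)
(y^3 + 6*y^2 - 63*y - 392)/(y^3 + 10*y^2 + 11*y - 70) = (y^2 - y - 56)/(y^2 + 3*y - 10)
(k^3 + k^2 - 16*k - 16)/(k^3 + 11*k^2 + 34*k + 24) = (k - 4)/(k + 6)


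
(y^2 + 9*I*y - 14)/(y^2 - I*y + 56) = (y + 2*I)/(y - 8*I)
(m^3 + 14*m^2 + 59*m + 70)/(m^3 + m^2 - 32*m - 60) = (m + 7)/(m - 6)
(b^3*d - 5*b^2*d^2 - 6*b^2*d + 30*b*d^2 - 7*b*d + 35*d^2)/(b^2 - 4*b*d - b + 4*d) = d*(b^3 - 5*b^2*d - 6*b^2 + 30*b*d - 7*b + 35*d)/(b^2 - 4*b*d - b + 4*d)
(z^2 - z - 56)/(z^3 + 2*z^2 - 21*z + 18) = (z^2 - z - 56)/(z^3 + 2*z^2 - 21*z + 18)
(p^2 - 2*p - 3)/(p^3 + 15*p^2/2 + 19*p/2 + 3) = 2*(p - 3)/(2*p^2 + 13*p + 6)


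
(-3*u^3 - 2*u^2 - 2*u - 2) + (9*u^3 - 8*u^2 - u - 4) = 6*u^3 - 10*u^2 - 3*u - 6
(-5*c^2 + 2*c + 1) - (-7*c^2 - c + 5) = 2*c^2 + 3*c - 4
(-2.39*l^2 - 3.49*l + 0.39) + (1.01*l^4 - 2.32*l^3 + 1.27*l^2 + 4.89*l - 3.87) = 1.01*l^4 - 2.32*l^3 - 1.12*l^2 + 1.4*l - 3.48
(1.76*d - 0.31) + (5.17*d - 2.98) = 6.93*d - 3.29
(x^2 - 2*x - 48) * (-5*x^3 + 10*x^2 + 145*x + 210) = -5*x^5 + 20*x^4 + 365*x^3 - 560*x^2 - 7380*x - 10080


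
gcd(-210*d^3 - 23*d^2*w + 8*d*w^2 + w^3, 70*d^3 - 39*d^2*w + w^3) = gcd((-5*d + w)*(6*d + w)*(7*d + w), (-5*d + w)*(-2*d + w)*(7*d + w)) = -35*d^2 + 2*d*w + w^2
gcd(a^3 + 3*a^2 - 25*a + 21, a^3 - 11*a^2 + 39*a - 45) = a - 3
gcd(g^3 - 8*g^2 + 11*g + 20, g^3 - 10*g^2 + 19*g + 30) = g^2 - 4*g - 5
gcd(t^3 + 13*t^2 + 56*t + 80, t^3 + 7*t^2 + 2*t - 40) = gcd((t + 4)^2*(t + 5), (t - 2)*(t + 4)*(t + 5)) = t^2 + 9*t + 20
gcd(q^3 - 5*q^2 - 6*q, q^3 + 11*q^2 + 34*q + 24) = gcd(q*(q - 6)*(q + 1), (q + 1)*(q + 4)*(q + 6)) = q + 1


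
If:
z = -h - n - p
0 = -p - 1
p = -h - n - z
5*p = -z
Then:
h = -n - 4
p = -1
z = 5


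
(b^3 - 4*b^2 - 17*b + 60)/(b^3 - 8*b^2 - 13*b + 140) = (b - 3)/(b - 7)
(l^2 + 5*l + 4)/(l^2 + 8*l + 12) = (l^2 + 5*l + 4)/(l^2 + 8*l + 12)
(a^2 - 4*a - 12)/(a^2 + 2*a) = (a - 6)/a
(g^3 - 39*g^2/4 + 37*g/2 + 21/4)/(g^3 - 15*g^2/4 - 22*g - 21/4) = (g - 3)/(g + 3)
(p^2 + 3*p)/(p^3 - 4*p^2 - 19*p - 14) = p*(p + 3)/(p^3 - 4*p^2 - 19*p - 14)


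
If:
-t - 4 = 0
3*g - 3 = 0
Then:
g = 1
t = -4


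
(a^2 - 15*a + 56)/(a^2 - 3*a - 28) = (a - 8)/(a + 4)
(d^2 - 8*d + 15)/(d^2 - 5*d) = (d - 3)/d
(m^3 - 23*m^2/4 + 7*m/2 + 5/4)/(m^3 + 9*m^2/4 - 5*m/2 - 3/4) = (m - 5)/(m + 3)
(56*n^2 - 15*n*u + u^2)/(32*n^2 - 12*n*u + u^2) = (-7*n + u)/(-4*n + u)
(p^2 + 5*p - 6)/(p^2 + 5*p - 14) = (p^2 + 5*p - 6)/(p^2 + 5*p - 14)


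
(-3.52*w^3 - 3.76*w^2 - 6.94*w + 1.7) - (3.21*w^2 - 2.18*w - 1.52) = -3.52*w^3 - 6.97*w^2 - 4.76*w + 3.22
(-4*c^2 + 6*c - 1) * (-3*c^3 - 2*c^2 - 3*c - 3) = 12*c^5 - 10*c^4 + 3*c^3 - 4*c^2 - 15*c + 3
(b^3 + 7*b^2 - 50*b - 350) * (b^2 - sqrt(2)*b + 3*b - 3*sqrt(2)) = b^5 - sqrt(2)*b^4 + 10*b^4 - 29*b^3 - 10*sqrt(2)*b^3 - 500*b^2 + 29*sqrt(2)*b^2 - 1050*b + 500*sqrt(2)*b + 1050*sqrt(2)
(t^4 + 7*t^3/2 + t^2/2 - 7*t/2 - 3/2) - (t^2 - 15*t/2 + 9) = t^4 + 7*t^3/2 - t^2/2 + 4*t - 21/2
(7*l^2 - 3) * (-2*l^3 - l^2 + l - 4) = -14*l^5 - 7*l^4 + 13*l^3 - 25*l^2 - 3*l + 12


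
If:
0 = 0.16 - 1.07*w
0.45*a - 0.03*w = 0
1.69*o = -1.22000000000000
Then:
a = 0.01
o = -0.72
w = 0.15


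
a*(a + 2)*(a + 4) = a^3 + 6*a^2 + 8*a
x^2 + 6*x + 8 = (x + 2)*(x + 4)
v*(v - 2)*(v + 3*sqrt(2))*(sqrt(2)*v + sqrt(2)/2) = sqrt(2)*v^4 - 3*sqrt(2)*v^3/2 + 6*v^3 - 9*v^2 - sqrt(2)*v^2 - 6*v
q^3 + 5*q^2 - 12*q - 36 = (q - 3)*(q + 2)*(q + 6)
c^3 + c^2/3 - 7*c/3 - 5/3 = (c - 5/3)*(c + 1)^2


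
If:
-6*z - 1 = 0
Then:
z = -1/6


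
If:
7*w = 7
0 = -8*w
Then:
No Solution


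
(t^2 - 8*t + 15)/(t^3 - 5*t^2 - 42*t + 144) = (t - 5)/(t^2 - 2*t - 48)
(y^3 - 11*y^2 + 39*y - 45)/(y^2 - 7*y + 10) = (y^2 - 6*y + 9)/(y - 2)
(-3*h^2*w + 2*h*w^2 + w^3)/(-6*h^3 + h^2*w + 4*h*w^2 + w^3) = w/(2*h + w)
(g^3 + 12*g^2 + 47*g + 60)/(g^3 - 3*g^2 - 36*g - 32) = (g^2 + 8*g + 15)/(g^2 - 7*g - 8)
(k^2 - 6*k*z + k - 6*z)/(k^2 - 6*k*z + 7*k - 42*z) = (k + 1)/(k + 7)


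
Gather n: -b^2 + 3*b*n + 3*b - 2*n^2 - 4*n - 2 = -b^2 + 3*b - 2*n^2 + n*(3*b - 4) - 2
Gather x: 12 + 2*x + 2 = 2*x + 14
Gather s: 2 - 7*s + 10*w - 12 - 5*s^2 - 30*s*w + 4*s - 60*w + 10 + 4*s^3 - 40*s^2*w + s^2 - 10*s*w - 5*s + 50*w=4*s^3 + s^2*(-40*w - 4) + s*(-40*w - 8)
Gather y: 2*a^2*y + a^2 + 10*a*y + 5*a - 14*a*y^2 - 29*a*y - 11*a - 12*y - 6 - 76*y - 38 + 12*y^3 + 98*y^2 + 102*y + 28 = a^2 - 6*a + 12*y^3 + y^2*(98 - 14*a) + y*(2*a^2 - 19*a + 14) - 16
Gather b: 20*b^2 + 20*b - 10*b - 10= 20*b^2 + 10*b - 10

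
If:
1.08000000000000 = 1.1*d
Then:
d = 0.98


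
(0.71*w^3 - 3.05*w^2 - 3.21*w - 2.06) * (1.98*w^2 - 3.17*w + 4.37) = 1.4058*w^5 - 8.2897*w^4 + 6.4154*w^3 - 7.2316*w^2 - 7.4975*w - 9.0022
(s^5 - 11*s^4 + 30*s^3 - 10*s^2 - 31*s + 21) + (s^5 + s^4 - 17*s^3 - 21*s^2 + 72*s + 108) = 2*s^5 - 10*s^4 + 13*s^3 - 31*s^2 + 41*s + 129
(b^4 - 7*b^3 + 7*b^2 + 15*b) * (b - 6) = b^5 - 13*b^4 + 49*b^3 - 27*b^2 - 90*b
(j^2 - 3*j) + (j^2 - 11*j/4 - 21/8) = 2*j^2 - 23*j/4 - 21/8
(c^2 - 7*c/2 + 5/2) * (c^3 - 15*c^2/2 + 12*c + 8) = c^5 - 11*c^4 + 163*c^3/4 - 211*c^2/4 + 2*c + 20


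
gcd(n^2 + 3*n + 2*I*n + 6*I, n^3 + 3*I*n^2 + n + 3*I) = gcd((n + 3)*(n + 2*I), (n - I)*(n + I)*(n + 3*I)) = 1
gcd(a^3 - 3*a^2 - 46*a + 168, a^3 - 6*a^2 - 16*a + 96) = a^2 - 10*a + 24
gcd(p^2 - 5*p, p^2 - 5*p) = p^2 - 5*p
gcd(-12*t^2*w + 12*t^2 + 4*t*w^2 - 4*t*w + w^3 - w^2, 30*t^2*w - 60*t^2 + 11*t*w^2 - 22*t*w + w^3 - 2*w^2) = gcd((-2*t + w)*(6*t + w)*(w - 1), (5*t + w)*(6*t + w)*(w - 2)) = 6*t + w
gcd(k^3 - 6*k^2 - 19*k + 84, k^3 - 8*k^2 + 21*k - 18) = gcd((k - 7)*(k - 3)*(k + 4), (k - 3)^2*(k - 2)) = k - 3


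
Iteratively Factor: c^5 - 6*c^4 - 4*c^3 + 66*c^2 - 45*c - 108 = (c - 3)*(c^4 - 3*c^3 - 13*c^2 + 27*c + 36) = (c - 3)*(c + 1)*(c^3 - 4*c^2 - 9*c + 36) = (c - 4)*(c - 3)*(c + 1)*(c^2 - 9) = (c - 4)*(c - 3)*(c + 1)*(c + 3)*(c - 3)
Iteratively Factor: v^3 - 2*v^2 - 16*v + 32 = (v + 4)*(v^2 - 6*v + 8) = (v - 4)*(v + 4)*(v - 2)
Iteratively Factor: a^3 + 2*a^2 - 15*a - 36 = (a + 3)*(a^2 - a - 12) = (a + 3)^2*(a - 4)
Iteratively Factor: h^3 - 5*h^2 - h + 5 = (h - 5)*(h^2 - 1) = (h - 5)*(h + 1)*(h - 1)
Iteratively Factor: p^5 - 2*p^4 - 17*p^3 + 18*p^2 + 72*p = (p - 3)*(p^4 + p^3 - 14*p^2 - 24*p) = (p - 3)*(p + 2)*(p^3 - p^2 - 12*p) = p*(p - 3)*(p + 2)*(p^2 - p - 12) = p*(p - 4)*(p - 3)*(p + 2)*(p + 3)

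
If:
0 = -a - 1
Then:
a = -1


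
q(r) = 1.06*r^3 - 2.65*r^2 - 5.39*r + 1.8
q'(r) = 3.18*r^2 - 5.3*r - 5.39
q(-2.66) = -22.56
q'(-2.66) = 31.21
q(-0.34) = 3.28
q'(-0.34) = -3.22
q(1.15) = -6.29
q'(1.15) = -7.28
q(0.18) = 0.75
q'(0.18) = -6.24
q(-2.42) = -15.70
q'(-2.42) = 26.06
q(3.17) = -8.15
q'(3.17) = 9.76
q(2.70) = -11.21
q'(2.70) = 3.48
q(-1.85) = -4.01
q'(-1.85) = 15.30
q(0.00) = 1.80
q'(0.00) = -5.39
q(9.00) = 511.38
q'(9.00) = 204.49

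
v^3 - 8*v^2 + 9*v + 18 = (v - 6)*(v - 3)*(v + 1)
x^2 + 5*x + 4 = (x + 1)*(x + 4)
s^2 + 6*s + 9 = (s + 3)^2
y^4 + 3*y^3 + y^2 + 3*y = y*(y + 3)*(y - I)*(y + I)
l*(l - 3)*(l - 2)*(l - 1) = l^4 - 6*l^3 + 11*l^2 - 6*l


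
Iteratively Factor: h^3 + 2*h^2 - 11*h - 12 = (h + 4)*(h^2 - 2*h - 3) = (h - 3)*(h + 4)*(h + 1)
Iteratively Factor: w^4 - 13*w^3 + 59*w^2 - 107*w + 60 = (w - 3)*(w^3 - 10*w^2 + 29*w - 20) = (w - 3)*(w - 1)*(w^2 - 9*w + 20) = (w - 5)*(w - 3)*(w - 1)*(w - 4)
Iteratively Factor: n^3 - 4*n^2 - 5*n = (n + 1)*(n^2 - 5*n) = (n - 5)*(n + 1)*(n)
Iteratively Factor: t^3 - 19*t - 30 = (t + 2)*(t^2 - 2*t - 15) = (t - 5)*(t + 2)*(t + 3)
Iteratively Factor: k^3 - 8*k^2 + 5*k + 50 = (k - 5)*(k^2 - 3*k - 10) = (k - 5)^2*(k + 2)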